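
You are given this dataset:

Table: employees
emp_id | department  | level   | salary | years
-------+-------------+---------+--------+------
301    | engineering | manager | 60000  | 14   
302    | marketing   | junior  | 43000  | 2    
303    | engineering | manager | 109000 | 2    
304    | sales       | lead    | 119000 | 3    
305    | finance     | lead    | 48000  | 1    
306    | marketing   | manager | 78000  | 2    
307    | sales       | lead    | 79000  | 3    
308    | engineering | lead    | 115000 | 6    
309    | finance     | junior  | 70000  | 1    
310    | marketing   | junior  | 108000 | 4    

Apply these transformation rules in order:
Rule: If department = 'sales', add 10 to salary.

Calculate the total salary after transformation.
829020

Step 1: Count records where department = 'sales': 2
Step 2: Total bonus added: 2 × 10 = 20
Step 3: Original sum of salary: 829000
Step 4: Final sum = 829000 + 20 = 829020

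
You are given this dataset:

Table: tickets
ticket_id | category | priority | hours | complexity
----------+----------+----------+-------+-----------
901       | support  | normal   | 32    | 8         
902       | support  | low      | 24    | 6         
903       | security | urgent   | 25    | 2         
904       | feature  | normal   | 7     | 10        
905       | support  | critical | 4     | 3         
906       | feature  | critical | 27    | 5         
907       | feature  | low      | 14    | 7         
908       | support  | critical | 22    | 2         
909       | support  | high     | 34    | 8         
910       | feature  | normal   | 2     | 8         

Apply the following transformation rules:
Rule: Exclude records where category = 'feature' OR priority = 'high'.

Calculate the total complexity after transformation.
21

Step 1: Find records where category = 'feature' OR priority = 'high'
Step 2: 5 records match, summing to 38
Step 3: Original sum: 59
Step 4: Remaining sum = 59 - 38 = 21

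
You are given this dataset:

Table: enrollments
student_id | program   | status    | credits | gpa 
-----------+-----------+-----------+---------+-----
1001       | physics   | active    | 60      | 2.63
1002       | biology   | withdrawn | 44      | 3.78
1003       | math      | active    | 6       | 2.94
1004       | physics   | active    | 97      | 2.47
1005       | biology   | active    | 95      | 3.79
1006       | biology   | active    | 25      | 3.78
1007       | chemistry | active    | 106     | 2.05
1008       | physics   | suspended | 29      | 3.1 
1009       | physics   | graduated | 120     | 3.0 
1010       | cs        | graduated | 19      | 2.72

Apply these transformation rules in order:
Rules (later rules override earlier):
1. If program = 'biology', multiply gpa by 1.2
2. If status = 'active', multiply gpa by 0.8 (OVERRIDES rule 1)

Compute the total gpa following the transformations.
27.48

Step 1: Rule 2 takes priority for records with status = 'active'
  - 6 records: 17.66 × 0.8 = 14.13
Step 2: Rule 1 applies to remaining records with program = 'biology'
  - 1 records: 3.78 × 1.2 = 4.54
Step 3: Other records unchanged: 8.82
Step 4: Final sum = 14.13 + 4.54 + 8.82 = 27.48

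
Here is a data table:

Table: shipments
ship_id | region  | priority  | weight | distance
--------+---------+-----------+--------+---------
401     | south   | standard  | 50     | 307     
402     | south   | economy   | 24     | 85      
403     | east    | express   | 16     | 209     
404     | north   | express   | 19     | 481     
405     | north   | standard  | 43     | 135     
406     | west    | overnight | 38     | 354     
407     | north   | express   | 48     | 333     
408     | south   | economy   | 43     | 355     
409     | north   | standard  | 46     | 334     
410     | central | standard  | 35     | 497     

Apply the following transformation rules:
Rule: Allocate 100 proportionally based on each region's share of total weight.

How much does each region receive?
central: 9.67, east: 4.42, north: 43.09, south: 32.32, west: 10.5

Step 1: Calculate total weight = 362
Step 2: Calculate each region's proportion:
  central: 35/362 = 9.67% → 9.67
  east: 16/362 = 4.42% → 4.42
  north: 156/362 = 43.09% → 43.09
  south: 117/362 = 32.32% → 32.32
  west: 38/362 = 10.50% → 10.5
Step 3: Verify: sum of allocations ≈ 100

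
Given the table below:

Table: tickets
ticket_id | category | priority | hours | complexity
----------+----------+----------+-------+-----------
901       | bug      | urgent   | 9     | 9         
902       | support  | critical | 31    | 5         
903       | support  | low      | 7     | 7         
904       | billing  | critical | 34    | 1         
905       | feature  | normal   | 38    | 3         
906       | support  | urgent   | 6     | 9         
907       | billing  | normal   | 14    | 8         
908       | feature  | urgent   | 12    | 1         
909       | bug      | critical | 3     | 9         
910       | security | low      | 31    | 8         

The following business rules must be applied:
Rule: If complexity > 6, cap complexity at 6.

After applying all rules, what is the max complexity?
6

Step 1: Original maximum complexity = 9
Step 2: Apply cap at 6
Step 3: 6 records had complexity > 6 and were capped
Step 4: Maximum after transformation = 6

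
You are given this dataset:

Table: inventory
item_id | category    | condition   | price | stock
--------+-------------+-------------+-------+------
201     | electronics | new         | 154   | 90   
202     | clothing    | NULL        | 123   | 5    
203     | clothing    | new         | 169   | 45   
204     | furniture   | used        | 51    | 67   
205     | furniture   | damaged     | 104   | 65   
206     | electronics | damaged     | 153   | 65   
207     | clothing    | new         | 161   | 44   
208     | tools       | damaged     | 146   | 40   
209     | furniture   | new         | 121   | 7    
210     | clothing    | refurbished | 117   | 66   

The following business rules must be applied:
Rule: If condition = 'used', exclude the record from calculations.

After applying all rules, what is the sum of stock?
427

Step 1: Identify records where condition = 'used'
Step 2: The excluded records sum to 67
Step 3: Original total stock = 494
Step 4: Remaining total = 494 - 67 = 427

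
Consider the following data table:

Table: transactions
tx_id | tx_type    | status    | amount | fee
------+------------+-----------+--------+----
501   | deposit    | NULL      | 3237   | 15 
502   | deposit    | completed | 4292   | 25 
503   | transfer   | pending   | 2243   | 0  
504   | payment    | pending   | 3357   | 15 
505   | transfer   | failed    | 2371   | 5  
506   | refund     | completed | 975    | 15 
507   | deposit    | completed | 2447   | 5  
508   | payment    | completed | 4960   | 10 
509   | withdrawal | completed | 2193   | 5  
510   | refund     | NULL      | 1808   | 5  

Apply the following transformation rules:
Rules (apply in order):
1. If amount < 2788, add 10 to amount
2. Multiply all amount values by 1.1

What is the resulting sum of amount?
30737.3

Step 1: Apply Rule 1 - Add 10 to records with amount < 2788
  - 6 records affected: 12037 + (6 × 10) = 12097
  - Unaffected records: 15846
  - Sum after Rule 1: 27943
Step 2: Apply Rule 2 - Multiply all by 1.1
  - 27943 × 1.1 = 30737.3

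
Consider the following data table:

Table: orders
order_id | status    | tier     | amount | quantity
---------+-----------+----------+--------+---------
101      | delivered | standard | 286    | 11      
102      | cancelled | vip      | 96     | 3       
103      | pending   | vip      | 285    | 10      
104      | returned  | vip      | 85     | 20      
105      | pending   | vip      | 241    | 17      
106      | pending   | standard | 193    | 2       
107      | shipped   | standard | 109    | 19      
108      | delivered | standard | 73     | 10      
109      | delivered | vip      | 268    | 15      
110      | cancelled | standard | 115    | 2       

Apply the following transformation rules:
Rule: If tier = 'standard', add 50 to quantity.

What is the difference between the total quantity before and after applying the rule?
250

Step 1: Original sum of quantity = 109
Step 2: 5 records have tier = 'standard'
Step 3: Each affected record changes by 50
Step 4: Total change = 5 × 50 = 250
Step 5: New sum = 109 + 250 = 359
Step 6: Difference = |359 - 109| = 250
        (Sum increased by 250)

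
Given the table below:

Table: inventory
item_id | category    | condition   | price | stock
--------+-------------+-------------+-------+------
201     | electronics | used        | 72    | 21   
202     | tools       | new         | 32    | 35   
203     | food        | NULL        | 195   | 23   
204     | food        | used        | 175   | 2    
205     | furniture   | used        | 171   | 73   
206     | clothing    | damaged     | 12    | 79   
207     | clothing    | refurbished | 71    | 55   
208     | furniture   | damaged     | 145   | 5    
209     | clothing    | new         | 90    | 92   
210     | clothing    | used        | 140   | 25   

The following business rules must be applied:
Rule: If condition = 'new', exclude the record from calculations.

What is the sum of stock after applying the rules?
283

Step 1: Identify records where condition = 'new'
Step 2: The excluded records sum to 127
Step 3: Original total stock = 410
Step 4: Remaining total = 410 - 127 = 283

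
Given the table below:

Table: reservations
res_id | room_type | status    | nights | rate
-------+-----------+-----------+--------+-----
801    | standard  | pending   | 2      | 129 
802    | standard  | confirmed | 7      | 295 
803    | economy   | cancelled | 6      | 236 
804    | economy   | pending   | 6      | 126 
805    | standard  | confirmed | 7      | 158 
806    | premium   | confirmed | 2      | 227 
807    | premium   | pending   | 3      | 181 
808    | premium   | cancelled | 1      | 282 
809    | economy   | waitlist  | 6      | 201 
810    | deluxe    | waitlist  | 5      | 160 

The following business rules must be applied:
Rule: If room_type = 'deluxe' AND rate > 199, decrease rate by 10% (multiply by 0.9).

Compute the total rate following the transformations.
1995

Step 1: Find records where room_type = 'deluxe' AND rate > 199
Step 2: 0 records match, summing to 0
Step 3: After multiplier: 0 × 0.9 = 0.0
Step 4: Unaffected records sum: 1995
Step 5: Final sum = 0.0 + 1995 = 1995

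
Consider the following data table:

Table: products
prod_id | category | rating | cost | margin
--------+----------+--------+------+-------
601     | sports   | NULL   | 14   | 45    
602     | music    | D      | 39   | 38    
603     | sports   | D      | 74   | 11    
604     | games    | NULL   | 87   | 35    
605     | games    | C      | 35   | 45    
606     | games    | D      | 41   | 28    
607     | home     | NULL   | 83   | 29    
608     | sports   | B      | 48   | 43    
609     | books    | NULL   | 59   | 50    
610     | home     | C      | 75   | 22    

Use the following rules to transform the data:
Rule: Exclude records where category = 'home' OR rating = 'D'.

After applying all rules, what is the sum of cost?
243

Step 1: Find records where category = 'home' OR rating = 'D'
Step 2: 5 records match, summing to 312
Step 3: Original sum: 555
Step 4: Remaining sum = 555 - 312 = 243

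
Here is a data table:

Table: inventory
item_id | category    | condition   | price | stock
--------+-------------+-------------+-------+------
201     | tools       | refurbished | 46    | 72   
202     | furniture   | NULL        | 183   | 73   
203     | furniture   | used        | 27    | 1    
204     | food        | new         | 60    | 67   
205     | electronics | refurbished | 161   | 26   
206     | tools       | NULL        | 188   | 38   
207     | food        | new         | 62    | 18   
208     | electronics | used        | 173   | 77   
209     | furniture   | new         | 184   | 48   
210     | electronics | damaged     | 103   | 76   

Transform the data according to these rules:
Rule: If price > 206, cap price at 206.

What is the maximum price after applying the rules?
188

Step 1: Original maximum price = 188
Step 2: Check cap of 206 against maximum
Step 3: No records exceed the cap (max 188 <= cap 206), so no capping applies
Step 4: Maximum after transformation = 188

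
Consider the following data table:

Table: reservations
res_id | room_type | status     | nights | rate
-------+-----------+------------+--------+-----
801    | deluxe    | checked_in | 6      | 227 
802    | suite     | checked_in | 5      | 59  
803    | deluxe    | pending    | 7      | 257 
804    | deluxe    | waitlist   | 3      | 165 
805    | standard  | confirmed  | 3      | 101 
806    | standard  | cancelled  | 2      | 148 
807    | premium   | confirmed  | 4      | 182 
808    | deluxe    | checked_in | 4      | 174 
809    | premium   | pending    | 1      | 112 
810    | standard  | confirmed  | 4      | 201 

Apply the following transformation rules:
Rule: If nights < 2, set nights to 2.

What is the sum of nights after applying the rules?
40

Step 1: 1 records have nights < 2
Step 2: These records originally summed to 1
Step 3: After setting to minimum: 1 × 2 = 2
Step 4: Unaffected records sum: 38
Step 5: Final sum = 2 + 38 = 40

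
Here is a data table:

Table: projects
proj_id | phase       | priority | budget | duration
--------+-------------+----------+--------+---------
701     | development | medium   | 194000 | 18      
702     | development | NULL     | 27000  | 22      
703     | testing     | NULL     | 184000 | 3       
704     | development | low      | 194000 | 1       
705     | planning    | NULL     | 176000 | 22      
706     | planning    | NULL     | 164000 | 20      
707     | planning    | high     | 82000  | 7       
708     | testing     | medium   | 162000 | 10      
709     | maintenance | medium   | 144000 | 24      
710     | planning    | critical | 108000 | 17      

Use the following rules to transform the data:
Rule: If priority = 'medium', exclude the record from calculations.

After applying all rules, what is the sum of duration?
92

Step 1: Identify records where priority = 'medium'
Step 2: The excluded records sum to 52
Step 3: Original total duration = 144
Step 4: Remaining total = 144 - 52 = 92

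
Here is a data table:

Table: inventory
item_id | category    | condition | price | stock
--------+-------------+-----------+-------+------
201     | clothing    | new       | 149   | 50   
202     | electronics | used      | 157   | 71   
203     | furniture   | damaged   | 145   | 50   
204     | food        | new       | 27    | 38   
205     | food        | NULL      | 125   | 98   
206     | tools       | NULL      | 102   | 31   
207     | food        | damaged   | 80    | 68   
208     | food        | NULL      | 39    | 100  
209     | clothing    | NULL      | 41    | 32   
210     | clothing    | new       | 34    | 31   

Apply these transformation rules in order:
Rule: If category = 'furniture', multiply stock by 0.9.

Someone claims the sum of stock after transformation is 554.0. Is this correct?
No, the correct result is 564.0.

Step 1: Calculate the correct sum after transformation
Step 2: Apply multiplier 0.9 to records where category = 'furniture'
Step 3: Correct result = 564.0
Step 4: Claimed result = 554.0
Step 5: 564.0 ≠ 554.0
Conclusion: The claimed result is incorrect. The correct answer is 564.0.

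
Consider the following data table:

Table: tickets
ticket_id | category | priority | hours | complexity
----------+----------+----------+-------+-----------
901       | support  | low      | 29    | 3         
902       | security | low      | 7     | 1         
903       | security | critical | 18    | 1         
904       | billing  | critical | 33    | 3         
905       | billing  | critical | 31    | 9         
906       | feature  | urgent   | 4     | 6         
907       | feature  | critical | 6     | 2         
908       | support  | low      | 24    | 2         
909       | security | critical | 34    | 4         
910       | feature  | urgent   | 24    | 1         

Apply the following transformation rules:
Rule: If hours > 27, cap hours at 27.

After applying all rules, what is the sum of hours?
191

Step 1: 4 records have hours > 27
Step 2: These records originally summed to 127
Step 3: After capping: 4 × 27 = 108
Step 4: Unaffected records sum: 83
Step 5: Final sum = 108 + 83 = 191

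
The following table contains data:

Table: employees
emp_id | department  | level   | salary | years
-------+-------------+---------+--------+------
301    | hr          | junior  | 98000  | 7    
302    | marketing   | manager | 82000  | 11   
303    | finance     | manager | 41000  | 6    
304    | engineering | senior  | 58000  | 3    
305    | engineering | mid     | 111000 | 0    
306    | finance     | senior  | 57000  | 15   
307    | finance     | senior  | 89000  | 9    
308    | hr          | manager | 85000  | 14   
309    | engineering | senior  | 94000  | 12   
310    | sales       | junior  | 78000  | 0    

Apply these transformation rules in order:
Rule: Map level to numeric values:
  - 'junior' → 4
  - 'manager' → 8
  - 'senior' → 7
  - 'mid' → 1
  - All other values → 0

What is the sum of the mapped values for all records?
61

Step 1: Apply mapping to each record
Step 2: Count by status:
  'junior': 2 records × 4 = 8
  'manager': 3 records × 8 = 24
  'senior': 4 records × 7 = 28
  'mid': 1 records × 1 = 1
Step 3: Sum all mapped values = 61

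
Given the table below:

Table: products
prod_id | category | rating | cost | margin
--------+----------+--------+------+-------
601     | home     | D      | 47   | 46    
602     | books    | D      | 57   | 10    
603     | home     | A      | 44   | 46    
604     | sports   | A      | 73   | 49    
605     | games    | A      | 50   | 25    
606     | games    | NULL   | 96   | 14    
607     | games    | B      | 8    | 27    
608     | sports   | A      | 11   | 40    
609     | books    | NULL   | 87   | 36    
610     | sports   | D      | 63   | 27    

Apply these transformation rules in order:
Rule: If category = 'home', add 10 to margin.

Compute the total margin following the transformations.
340

Step 1: Count records where category = 'home': 2
Step 2: Total bonus added: 2 × 10 = 20
Step 3: Original sum of margin: 320
Step 4: Final sum = 320 + 20 = 340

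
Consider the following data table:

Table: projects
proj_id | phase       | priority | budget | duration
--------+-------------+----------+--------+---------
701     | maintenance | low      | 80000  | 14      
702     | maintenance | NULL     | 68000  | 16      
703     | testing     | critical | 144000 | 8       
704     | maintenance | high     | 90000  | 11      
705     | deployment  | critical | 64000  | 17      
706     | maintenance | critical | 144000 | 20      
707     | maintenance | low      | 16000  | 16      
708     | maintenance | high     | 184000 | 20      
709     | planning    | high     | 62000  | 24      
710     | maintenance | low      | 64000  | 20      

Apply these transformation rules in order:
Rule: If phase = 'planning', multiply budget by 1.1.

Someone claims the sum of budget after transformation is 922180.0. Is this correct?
No, the correct result is 922200.0.

Step 1: Calculate the correct sum after transformation
Step 2: Apply multiplier 1.1 to records where phase = 'planning'
Step 3: Correct result = 922200.0
Step 4: Claimed result = 922180.0
Step 5: 922200.0 ≠ 922180.0
Conclusion: The claimed result is incorrect. The correct answer is 922200.0.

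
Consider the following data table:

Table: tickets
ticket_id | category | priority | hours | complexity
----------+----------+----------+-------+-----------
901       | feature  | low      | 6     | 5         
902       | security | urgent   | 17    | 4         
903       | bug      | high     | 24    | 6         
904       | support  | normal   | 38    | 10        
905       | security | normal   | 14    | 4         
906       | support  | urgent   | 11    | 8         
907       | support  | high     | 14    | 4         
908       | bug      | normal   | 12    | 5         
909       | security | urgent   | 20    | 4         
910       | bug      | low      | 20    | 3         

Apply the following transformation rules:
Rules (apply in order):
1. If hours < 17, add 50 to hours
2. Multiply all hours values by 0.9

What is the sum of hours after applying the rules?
383.4

Step 1: Apply Rule 1 - Add 50 to records with hours < 17
  - 5 records affected: 57 + (5 × 50) = 307
  - Unaffected records: 119
  - Sum after Rule 1: 426
Step 2: Apply Rule 2 - Multiply all by 0.9
  - 426 × 0.9 = 383.4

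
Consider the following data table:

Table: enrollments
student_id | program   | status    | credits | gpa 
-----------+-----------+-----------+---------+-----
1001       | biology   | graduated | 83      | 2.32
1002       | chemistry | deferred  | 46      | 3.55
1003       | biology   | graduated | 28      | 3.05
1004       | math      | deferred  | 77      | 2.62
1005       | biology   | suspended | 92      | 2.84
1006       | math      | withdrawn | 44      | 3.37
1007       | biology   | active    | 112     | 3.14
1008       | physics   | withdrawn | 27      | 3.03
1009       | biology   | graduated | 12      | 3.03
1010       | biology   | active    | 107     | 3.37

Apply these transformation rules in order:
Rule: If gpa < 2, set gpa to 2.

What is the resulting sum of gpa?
30.32

Step 1: 0 records have gpa < 2
Step 2: These records originally summed to 0
Step 3: After setting to minimum: 0 × 2 = 0
Step 4: Unaffected records sum: 30.32
Step 5: Final sum = 0 + 30.32 = 30.32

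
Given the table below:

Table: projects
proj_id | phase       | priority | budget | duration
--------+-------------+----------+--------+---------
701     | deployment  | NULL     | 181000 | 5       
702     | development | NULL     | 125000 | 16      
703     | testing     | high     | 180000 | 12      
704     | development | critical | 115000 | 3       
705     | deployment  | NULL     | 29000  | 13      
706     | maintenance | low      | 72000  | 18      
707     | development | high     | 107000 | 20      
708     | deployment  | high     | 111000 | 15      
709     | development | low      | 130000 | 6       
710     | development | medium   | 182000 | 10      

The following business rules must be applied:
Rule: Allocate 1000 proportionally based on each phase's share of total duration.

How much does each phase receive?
deployment: 279.66, development: 466.1, maintenance: 152.54, testing: 101.69

Step 1: Calculate total duration = 118
Step 2: Calculate each phase's proportion:
  deployment: 33/118 = 27.97% → 279.66
  development: 55/118 = 46.61% → 466.1
  maintenance: 18/118 = 15.25% → 152.54
  testing: 12/118 = 10.17% → 101.69
Step 3: Verify: sum of allocations ≈ 1000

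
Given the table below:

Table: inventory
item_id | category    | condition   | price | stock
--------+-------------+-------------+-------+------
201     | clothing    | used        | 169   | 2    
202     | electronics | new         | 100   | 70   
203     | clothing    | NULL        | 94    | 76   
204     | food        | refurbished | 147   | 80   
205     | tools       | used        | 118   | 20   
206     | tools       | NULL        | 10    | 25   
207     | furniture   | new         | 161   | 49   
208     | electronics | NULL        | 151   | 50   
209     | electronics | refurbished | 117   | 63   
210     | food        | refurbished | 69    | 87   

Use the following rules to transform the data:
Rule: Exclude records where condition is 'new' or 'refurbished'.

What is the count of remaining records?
5

Step 1: Count records to exclude
  - 2 (new) + 3 (refurbished) = 5 records
Step 2: Total records: 10
Step 3: Remaining = 10 - 5 = 5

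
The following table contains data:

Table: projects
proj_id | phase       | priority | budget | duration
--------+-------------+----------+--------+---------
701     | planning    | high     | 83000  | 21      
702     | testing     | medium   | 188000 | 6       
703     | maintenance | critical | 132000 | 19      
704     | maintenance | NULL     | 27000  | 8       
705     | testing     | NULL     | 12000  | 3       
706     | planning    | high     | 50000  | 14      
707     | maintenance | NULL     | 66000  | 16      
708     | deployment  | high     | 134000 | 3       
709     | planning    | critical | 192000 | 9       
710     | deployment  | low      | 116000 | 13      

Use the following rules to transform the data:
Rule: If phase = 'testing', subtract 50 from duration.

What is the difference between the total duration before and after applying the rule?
100

Step 1: Original sum of duration = 112
Step 2: 2 records have phase = 'testing'
Step 3: Each affected record changes by -50
Step 4: Total change = 2 × -50 = -100
Step 5: New sum = 112 + -100 = 12
Step 6: Difference = |12 - 112| = 100
        (Sum decreased by 100)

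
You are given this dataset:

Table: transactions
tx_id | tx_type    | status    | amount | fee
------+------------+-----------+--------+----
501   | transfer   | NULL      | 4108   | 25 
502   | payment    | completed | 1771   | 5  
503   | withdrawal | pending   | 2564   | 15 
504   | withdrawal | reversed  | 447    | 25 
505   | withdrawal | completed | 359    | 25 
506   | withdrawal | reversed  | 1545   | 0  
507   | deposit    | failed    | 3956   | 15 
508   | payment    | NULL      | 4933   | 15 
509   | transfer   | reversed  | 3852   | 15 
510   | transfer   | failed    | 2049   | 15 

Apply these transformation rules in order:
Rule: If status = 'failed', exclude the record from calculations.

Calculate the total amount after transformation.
19579

Step 1: Identify records where status = 'failed'
Step 2: The excluded records sum to 6005
Step 3: Original total amount = 25584
Step 4: Remaining total = 25584 - 6005 = 19579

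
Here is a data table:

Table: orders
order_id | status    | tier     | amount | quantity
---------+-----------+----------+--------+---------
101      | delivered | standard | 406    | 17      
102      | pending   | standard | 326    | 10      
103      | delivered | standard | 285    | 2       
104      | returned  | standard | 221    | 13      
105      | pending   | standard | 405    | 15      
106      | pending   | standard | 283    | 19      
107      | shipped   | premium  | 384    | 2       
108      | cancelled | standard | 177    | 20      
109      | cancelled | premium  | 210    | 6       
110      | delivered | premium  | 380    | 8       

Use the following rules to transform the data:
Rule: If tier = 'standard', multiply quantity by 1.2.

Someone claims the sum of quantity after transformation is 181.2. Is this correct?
No, the correct result is 131.2.

Step 1: Calculate the correct sum after transformation
Step 2: Apply multiplier 1.2 to records where tier = 'standard'
Step 3: Correct result = 131.2
Step 4: Claimed result = 181.2
Step 5: 131.2 ≠ 181.2
Conclusion: The claimed result is incorrect. The correct answer is 131.2.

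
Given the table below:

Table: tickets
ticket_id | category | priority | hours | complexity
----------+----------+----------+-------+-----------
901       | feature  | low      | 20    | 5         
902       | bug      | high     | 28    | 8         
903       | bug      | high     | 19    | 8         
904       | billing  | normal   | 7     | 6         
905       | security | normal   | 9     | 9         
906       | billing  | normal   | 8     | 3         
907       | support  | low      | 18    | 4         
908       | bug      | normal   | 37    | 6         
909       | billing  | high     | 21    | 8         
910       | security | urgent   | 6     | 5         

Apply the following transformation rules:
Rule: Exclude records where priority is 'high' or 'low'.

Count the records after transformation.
5

Step 1: Count records to exclude
  - 3 (high) + 2 (low) = 5 records
Step 2: Total records: 10
Step 3: Remaining = 10 - 5 = 5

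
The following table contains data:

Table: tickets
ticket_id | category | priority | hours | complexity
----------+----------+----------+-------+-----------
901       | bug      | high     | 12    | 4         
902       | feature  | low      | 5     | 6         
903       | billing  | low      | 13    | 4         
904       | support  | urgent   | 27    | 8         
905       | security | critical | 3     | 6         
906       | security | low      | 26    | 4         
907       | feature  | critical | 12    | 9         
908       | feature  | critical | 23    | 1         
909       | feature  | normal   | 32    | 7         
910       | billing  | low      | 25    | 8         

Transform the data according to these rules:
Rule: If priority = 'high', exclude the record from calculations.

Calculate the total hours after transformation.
166

Step 1: Identify records where priority = 'high'
Step 2: The excluded records sum to 12
Step 3: Original total hours = 178
Step 4: Remaining total = 178 - 12 = 166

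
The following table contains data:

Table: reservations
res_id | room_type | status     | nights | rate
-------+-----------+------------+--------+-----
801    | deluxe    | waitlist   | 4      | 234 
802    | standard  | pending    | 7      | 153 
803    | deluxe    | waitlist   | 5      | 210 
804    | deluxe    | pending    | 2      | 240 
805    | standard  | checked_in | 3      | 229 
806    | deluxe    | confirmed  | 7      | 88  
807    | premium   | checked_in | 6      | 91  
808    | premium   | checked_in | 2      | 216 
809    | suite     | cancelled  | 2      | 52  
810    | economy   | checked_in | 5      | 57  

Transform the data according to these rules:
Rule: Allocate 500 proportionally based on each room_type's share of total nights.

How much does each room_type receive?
deluxe: 209.3, economy: 58.14, premium: 93.02, standard: 116.28, suite: 23.26

Step 1: Calculate total nights = 43
Step 2: Calculate each room_type's proportion:
  deluxe: 18/43 = 41.86% → 209.3
  economy: 5/43 = 11.63% → 58.14
  premium: 8/43 = 18.60% → 93.02
  standard: 10/43 = 23.26% → 116.28
  suite: 2/43 = 4.65% → 23.26
Step 3: Verify: sum of allocations ≈ 500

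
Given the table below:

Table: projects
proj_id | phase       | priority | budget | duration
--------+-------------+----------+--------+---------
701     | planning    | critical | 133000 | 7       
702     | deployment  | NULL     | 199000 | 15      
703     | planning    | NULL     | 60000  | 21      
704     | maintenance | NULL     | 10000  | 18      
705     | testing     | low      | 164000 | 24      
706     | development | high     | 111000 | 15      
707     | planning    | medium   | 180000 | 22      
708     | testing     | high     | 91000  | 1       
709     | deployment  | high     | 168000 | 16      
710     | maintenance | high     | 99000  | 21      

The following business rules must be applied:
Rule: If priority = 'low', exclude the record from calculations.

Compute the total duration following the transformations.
136

Step 1: Identify records where priority = 'low'
Step 2: The excluded records sum to 24
Step 3: Original total duration = 160
Step 4: Remaining total = 160 - 24 = 136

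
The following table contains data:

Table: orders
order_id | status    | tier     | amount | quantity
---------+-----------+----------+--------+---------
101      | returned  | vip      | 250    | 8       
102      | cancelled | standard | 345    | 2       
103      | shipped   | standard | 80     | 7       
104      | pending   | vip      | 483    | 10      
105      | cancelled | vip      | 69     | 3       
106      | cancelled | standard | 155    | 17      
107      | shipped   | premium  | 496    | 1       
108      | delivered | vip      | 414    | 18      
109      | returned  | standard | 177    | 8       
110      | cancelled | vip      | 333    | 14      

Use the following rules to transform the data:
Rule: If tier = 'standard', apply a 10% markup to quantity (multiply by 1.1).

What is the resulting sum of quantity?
91.4

Step 1: Records with tier = 'standard' have total quantity = 34
Step 2: Apply multiplier: 34 × 1.1 = 37.4
Step 3: Other records total: 54
Step 4: Final sum = 37.4 + 54 = 91.4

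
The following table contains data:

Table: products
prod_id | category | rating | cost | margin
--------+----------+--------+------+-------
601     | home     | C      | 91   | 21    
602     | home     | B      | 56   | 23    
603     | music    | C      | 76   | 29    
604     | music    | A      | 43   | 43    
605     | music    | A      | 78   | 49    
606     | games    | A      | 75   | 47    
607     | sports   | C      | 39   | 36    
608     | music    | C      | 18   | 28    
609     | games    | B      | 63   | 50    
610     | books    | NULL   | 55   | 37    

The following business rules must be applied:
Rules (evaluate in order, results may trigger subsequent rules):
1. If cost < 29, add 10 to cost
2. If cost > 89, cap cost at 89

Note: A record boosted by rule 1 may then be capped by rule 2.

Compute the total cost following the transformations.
602

Step 1: Apply rule 1 to records with cost < 29
  - 1 records get bonus of 10
  - Of these, 0 records then exceed 89 and get capped
Step 2: Apply rule 2 to records with cost > 89
  - 1 records (original) are capped
Step 3: Calculate final sum = 602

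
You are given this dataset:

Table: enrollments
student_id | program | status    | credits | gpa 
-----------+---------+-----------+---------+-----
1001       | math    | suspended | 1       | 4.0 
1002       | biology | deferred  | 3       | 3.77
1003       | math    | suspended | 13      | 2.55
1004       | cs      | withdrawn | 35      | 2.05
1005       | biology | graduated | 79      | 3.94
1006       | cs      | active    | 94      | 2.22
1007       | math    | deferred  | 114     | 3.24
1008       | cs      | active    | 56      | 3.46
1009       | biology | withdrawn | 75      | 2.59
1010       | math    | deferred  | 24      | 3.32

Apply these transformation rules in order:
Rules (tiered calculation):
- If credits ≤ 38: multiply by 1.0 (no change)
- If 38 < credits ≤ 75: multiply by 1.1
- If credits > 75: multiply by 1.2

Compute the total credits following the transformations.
564.5

Step 1: Tier 1 (credits ≤ 38): 5 records, sum = 76 × 1.0 = 76.0
Step 2: Tier 2 (38 < credits ≤ 75): 2 records, sum = 131 × 1.1 = 144.1
Step 3: Tier 3 (credits > 75): 3 records, sum = 287 × 1.2 = 344.4
Step 4: Final sum = 76.0 + 144.1 + 344.4 = 564.5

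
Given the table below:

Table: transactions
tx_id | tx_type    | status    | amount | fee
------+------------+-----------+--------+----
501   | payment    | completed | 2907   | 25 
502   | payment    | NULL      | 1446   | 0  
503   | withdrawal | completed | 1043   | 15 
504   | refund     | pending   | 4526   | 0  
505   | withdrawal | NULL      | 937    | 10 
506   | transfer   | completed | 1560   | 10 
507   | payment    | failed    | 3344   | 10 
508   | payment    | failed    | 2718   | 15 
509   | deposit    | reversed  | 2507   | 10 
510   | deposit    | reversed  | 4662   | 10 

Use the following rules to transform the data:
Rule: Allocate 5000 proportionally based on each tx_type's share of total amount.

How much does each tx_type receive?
deposit: 1397.47, payment: 2030.21, refund: 882.26, transfer: 304.09, withdrawal: 385.96

Step 1: Calculate total amount = 25650
Step 2: Calculate each tx_type's proportion:
  deposit: 7169/25650 = 27.95% → 1397.47
  payment: 10415/25650 = 40.60% → 2030.21
  refund: 4526/25650 = 17.65% → 882.26
  transfer: 1560/25650 = 6.08% → 304.09
  withdrawal: 1980/25650 = 7.72% → 385.96
Step 3: Verify: sum of allocations ≈ 5000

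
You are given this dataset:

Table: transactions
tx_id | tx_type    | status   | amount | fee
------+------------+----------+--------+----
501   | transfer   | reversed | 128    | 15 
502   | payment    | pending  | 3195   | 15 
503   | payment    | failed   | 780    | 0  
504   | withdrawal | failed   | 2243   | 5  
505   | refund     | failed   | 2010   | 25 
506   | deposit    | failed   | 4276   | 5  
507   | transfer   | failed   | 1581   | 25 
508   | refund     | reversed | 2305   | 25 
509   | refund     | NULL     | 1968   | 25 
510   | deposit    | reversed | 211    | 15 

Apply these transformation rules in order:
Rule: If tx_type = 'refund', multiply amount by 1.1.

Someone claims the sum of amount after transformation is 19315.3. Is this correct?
No, the correct result is 19325.3.

Step 1: Calculate the correct sum after transformation
Step 2: Apply multiplier 1.1 to records where tx_type = 'refund'
Step 3: Correct result = 19325.3
Step 4: Claimed result = 19315.3
Step 5: 19325.3 ≠ 19315.3
Conclusion: The claimed result is incorrect. The correct answer is 19325.3.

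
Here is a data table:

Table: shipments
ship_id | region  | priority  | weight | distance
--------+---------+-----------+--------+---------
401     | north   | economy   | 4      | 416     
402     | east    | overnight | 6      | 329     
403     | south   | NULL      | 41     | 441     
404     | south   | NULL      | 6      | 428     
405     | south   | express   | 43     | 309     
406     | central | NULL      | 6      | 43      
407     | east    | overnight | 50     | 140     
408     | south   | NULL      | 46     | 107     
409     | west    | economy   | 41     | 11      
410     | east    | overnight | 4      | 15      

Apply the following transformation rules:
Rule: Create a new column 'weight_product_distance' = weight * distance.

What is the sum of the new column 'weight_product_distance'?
50265

Step 1: For each record, compute weight * distance
Example calculations:
  4 * 416 = 1664
  6 * 329 = 1974
  41 * 441 = 18081
  ...
Step 2: Sum all derived values
Step 3: Total = 50265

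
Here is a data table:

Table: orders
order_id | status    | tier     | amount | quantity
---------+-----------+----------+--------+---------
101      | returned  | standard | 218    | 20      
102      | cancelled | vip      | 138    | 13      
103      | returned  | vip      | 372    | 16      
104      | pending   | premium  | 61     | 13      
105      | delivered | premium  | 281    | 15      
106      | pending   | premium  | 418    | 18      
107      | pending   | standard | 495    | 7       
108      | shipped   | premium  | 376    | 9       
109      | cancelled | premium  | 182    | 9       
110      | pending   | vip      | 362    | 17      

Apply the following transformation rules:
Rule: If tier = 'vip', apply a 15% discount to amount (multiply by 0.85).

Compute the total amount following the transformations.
2772.2

Step 1: Records with tier = 'vip' have total amount = 872
Step 2: Apply multiplier: 872 × 0.85 = 741.2
Step 3: Other records total: 2031
Step 4: Final sum = 741.2 + 2031 = 2772.2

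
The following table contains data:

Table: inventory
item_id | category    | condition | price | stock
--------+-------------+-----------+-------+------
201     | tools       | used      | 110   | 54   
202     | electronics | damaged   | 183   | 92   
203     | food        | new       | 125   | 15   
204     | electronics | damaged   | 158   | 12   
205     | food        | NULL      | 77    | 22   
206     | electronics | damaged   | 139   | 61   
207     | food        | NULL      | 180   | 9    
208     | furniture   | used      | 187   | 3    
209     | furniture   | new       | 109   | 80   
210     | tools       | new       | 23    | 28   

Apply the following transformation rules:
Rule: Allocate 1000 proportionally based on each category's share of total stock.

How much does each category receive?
electronics: 438.83, food: 122.34, furniture: 220.74, tools: 218.09

Step 1: Calculate total stock = 376
Step 2: Calculate each category's proportion:
  electronics: 165/376 = 43.88% → 438.83
  food: 46/376 = 12.23% → 122.34
  furniture: 83/376 = 22.07% → 220.74
  tools: 82/376 = 21.81% → 218.09
Step 3: Verify: sum of allocations ≈ 1000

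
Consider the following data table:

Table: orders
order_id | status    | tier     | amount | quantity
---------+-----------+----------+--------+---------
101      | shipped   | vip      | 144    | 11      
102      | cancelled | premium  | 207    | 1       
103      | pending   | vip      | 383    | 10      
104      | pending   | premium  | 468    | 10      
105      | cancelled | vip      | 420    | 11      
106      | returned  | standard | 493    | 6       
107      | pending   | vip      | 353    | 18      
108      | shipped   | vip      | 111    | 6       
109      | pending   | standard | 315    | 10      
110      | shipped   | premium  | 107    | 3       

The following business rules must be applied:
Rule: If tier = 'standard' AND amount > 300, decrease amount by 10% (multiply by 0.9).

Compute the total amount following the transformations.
2920.2

Step 1: Find records where tier = 'standard' AND amount > 300
Step 2: 2 records match, summing to 808
Step 3: After multiplier: 808 × 0.9 = 727.2
Step 4: Unaffected records sum: 2193
Step 5: Final sum = 727.2 + 2193 = 2920.2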